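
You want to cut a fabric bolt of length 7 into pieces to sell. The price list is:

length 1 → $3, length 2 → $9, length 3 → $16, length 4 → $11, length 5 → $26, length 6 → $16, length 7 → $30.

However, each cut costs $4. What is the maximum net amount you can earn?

31

Build v[k] bottom-up: v[k] = max over allowed piece i of (p[i] + v[k−i]) − 4 per cut.
v[1] = 3
v[2] = max(3+3-4, 9+0) = 9
v[3] = max(3+9-4, 9+3-4, 16+0) = 16
v[4] = max(3+16-4, 9+9-4, 16+3-4, 11+0) = 15
v[5] = max(3+15-4, 9+16-4, 16+9-4, 11+3-4, 26+0) = 26
v[6] = max(3+26-4, 9+15-4, 16+16-4, 11+9-4, 26+3-4, 16+0) = 28
v[7] = max(3+28-4, 9+26-4, 16+15-4, …, 16+3-4, 30+0) = 31
One optimal plan: pieces 5 + 2 (1 cut) → $35 − $4 = $31.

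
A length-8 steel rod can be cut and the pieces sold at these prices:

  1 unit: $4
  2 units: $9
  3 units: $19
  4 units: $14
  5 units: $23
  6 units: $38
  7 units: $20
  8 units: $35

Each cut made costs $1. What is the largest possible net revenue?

46

Build r[k] bottom-up: r[k] = max over allowed piece i of (p[i] + r[k−i]) − 1 per cut.
r[1] = 4
r[2] = max(4+4-1, 9+0) = 9
r[3] = max(4+9-1, 9+4-1, 19+0) = 19
r[4] = max(4+19-1, 9+9-1, 19+4-1, 14+0) = 22
r[5] = max(4+22-1, 9+19-1, 19+9-1, 14+4-1, 23+0) = 27
r[6] = max(4+27-1, 9+22-1, 19+19-1, 14+9-1, 23+4-1, 38+0) = 38
r[7] = max(4+38-1, 9+27-1, 19+22-1, …, 38+4-1, 20+0) = 41
r[8] = max(4+41-1, 9+38-1, 19+27-1, …, 20+4-1, 35+0) = 46
One optimal plan: pieces 6 + 2 (1 cut) → $47 − $1 = $46.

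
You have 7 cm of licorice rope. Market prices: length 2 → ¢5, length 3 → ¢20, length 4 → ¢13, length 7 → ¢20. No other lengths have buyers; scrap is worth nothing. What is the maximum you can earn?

Let f[k] be the best obtainable value from length k. For each k, try every first piece i and keep the best of price[i] + f[k−i].
f[1] = 0
f[2] = 5
f[3] = 20
f[4] = 20
f[5] = 25  (first piece 2, then f[3]=20)
f[6] = 40  (first piece 3, then f[3]=20)
f[7] = 40
One optimal cutting: pieces 3 + 3 with 1 cm of scrap → ¢40.

40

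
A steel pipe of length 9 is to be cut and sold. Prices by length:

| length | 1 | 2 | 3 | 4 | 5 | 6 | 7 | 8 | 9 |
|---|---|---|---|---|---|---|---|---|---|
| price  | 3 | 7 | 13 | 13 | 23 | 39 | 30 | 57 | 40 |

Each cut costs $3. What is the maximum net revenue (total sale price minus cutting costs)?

57

Consider every possible first cut. net[k] is the best of p[i]+net[k−i] over all sellable i≤k, charging 3 whenever i<k.
net[1] = 3
net[2] = max(3+3-3, 7+0) = 7
net[3] = max(3+7-3, 7+3-3, 13+0) = 13
net[4] = max(3+13-3, 7+7-3, 13+3-3, 13+0) = 13
net[5] = max(3+13-3, 7+13-3, 13+7-3, 13+3-3, 23+0) = 23
net[6] = max(3+23-3, 7+13-3, 13+13-3, 13+7-3, 23+3-3, 39+0) = 39
net[7] = max(3+39-3, 7+23-3, 13+13-3, …, 39+3-3, 30+0) = 39
net[8] = max(3+39-3, 7+39-3, 13+23-3, …, 30+3-3, 57+0) = 57
net[9] = max(3+57-3, 7+39-3, 13+39-3, …, 57+3-3, 40+0) = 57
One optimal plan: pieces 8 + 1 (1 cut) → $60 − $3 = $57.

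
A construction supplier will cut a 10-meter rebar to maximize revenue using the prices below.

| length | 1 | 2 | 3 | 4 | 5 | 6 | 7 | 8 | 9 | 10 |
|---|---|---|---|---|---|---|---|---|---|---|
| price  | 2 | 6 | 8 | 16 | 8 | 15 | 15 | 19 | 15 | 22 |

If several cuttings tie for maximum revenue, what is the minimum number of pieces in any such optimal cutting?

Let r[k] be the best obtainable value from length k. For each k, try every first piece i and keep the best of price[i] + r[k−i].
r[1] = 2
r[2] = max(2+2, 6+0) = 6
r[3] = max(2+6, 6+2, 8+0) = 8
r[4] = max(2+8, 6+6, 8+2, 16+0) = 16
r[5] = max(2+16, 6+8, 8+6, 16+2, 8+0) = 18
r[6] = max(2+18, 6+16, 8+8, 16+6, 8+2, 15+0) = 22
r[7] = max(2+22, 6+18, 8+16, …, 15+2, 15+0) = 24
r[8] = max(2+24, 6+22, 8+18, …, 15+2, 19+0) = 32
r[9] = max(2+32, 6+24, 8+22, …, 19+2, 15+0) = 34
r[10] = max(2+34, 6+32, 8+24, …, 15+2, 22+0) = 38
Maximum revenue is ₹38.
Now minimize piece count subject to staying optimal: for each k, pieces[k] = 1 + min over i with p[i]+r[k−i]=r[k] of pieces[k−i].
pieces[7] = 2
pieces[8] = 2
pieces[9] = 3
pieces[10] = 3

3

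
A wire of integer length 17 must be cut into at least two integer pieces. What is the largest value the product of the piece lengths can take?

Fill P[k] for k=2..17: at each k try every first piece i and multiply by the better of (k−i) uncut or P[k−i].
P[2] = 1*max(1,0) = 1*1 = 1
P[3] = 1*max(2,1) = 1*2 = 2
P[4] = 2*max(2,1) = 2*2 = 4
P[5] = 2*max(3,2) = 2*3 = 6
P[6] = 3*max(3,2) = 3*3 = 9
P[7] = 2*max(5,6) = 2*6 = 12
P[8] = 2*max(6,9) = 2*9 = 18
P[9] = 3*max(6,9) = 3*9 = 27
P[10] = 2*max(8,18) = 2*18 = 36
P[11] = 2*max(9,27) = 2*27 = 54
P[12] = 3*max(9,27) = 3*27 = 81
P[13] = 2*max(11,54) = 2*54 = 108
P[14] = 2*max(12,81) = 2*81 = 162
P[15] = 3*max(12,81) = 3*81 = 243
P[16] = 2*max(14,162) = 2*162 = 324
P[17] = 2*max(15,243) = 2*243 = 486
One optimal split: 3 + 3 + 3 + 3 + 3 + 2; product 3*3*3*3*3*2 = 486.

486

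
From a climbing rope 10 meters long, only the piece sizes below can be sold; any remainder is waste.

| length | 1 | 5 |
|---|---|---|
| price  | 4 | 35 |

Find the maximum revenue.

70

Let r[k] be the best obtainable value from length k. For each k, try every first piece i and keep the best of price[i] + r[k−i].
r[1] = 4
r[2] = 8  (first piece 1, then r[1]=4)
r[3] = 12  (first piece 1, then r[2]=8)
r[4] = 16  (first piece 1, then r[3]=12)
r[5] = 35
r[6] = 39  (first piece 1, then r[5]=35)
r[7] = 43  (first piece 1, then r[6]=39)
r[8] = 47  (first piece 1, then r[7]=43)
r[9] = 51  (first piece 1, then r[8]=47)
r[10] = 70  (first piece 5, then r[5]=35)
One optimal cutting: 5 + 5 → €70.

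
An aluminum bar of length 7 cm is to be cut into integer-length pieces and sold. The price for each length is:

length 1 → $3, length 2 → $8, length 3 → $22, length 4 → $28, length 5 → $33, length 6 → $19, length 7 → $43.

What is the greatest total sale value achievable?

50

Let R[k] be the best obtainable value from length k. For each k, try every first piece i and keep the best of price[i] + R[k−i].
R[1] = 3
R[2] = 8
R[3] = 22
R[4] = 28
R[5] = 33
R[6] = 44  (first piece 3, then R[3]=22)
R[7] = 50  (first piece 3, then R[4]=28)
One optimal cutting: 4 + 3 → $28 + $22 = $50.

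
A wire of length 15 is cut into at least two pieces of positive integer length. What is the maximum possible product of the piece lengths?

Let m[k] be the best product for length k (with at least one cut). For each first piece i, the rest contributes max(k−i, m[k−i]).
m[2] = 1*max(1,0) = 1*1 = 1
m[3] = 1*max(2,1) = 1*2 = 2
m[4] = 2*max(2,1) = 2*2 = 4
m[5] = 2*max(3,2) = 2*3 = 6
m[6] = 3*max(3,2) = 3*3 = 9
m[7] = 2*max(5,6) = 2*6 = 12
m[8] = 2*max(6,9) = 2*9 = 18
m[9] = 3*max(6,9) = 3*9 = 27
m[10] = 2*max(8,18) = 2*18 = 36
m[11] = 2*max(9,27) = 2*27 = 54
m[12] = 3*max(9,27) = 3*27 = 81
m[13] = 2*max(11,54) = 2*54 = 108
m[14] = 2*max(12,81) = 2*81 = 162
m[15] = 3*max(12,81) = 3*81 = 243
One optimal split: 3 + 3 + 3 + 3 + 3; product 3*3*3*3*3 = 243.

243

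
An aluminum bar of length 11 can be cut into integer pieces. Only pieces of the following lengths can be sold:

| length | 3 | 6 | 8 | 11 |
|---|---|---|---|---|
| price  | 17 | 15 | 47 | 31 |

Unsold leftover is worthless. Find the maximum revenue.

Let best[k] be the best obtainable value from length k. For each k, try every first piece i and keep the best of price[i] + best[k−i].
best[1] = 0
best[2] = 0
best[3] = 17
best[4] = 17
best[5] = 17
best[6] = max(17+17, 15+0) = 34
best[7] = max(17+17, 15+0) = 34
best[8] = max(17+17, 15+0, 47+0) = 47
best[9] = max(17+34, 15+17, 47+0) = 51
best[10] = max(17+34, 15+17, 47+0) = 51
best[11] = max(17+47, 15+17, 47+17, 31+0) = 64
One optimal cutting: 8 + 3 → $64.

64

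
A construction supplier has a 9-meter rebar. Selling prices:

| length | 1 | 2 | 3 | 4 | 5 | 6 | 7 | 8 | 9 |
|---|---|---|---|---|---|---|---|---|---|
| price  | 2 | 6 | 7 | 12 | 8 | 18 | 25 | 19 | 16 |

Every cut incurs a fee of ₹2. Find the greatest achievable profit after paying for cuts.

Build v[k] bottom-up: v[k] = max over allowed piece i of (p[i] + v[k−i]) − 2 per cut.
v[1] = 2
v[2] = 6
v[3] = 7
v[4] = 12
v[5] = 12  (first piece 1, then v[4]=12)
v[6] = 18
v[7] = 25
v[8] = 25  (first piece 1, then v[7]=25)
v[9] = 29  (first piece 2, then v[7]=25)
One optimal plan: pieces 7 + 2 (1 cut) → ₹31 − ₹2 = ₹29.

29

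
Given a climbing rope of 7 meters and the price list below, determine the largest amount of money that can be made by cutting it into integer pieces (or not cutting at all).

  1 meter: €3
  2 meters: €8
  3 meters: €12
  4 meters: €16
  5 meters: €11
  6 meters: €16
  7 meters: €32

Build best[k] bottom-up: best[k] = max over allowed piece i of (p[i] + best[k−i]).
best[1] = 3
best[2] = 8
best[3] = 12
best[4] = 16  (first piece 2, then best[2]=8)
best[5] = 20  (first piece 2, then best[3]=12)
best[6] = 24  (first piece 2, then best[4]=16)
best[7] = 32
Best is to sell the whole 7-meter piece uncut for €32.

32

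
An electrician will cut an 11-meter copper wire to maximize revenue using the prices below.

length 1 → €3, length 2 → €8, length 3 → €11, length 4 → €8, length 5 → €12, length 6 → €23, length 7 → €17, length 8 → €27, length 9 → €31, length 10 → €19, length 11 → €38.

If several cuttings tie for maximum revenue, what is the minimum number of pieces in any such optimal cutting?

Build r[k] bottom-up: r[k] = max over allowed piece i of (p[i] + r[k−i]).
r[1] = 3
r[2] = max(3+3, 8+0) = 8
r[3] = max(3+8, 8+3, 11+0) = 11
r[4] = max(3+11, 8+8, 11+3, 8+0) = 16
r[5] = max(3+16, 8+11, 11+8, 8+3, 12+0) = 19
r[6] = max(3+19, 8+16, 11+11, 8+8, 12+3, 23+0) = 24
r[7] = max(3+24, 8+19, 11+16, …, 23+3, 17+0) = 27
r[8] = max(3+27, 8+24, 11+19, …, 17+3, 27+0) = 32
r[9] = max(3+32, 8+27, 11+24, …, 27+3, 31+0) = 35
r[10] = max(3+35, 8+32, 11+27, …, 31+3, 19+0) = 40
r[11] = max(3+40, 8+35, 11+32, …, 19+3, 38+0) = 43
Maximum revenue is €43.
Now minimize piece count subject to staying optimal: for each k, pieces[k] = 1 + min over i with p[i]+r[k−i]=r[k] of pieces[k−i].
pieces[8] = 4
pieces[9] = 4
pieces[10] = 5
pieces[11] = 5

5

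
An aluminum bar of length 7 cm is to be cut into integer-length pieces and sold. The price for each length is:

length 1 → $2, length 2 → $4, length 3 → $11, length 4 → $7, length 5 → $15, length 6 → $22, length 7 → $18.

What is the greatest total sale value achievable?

Let r[k] be the best obtainable value from length k. For each k, try every first piece i and keep the best of price[i] + r[k−i].
r[1] = 2
r[2] = 4  (first piece 1, then r[1]=2)
r[3] = 11
r[4] = 13  (first piece 1, then r[3]=11)
r[5] = 15  (first piece 1, then r[4]=13)
r[6] = 22  (first piece 3, then r[3]=11)
r[7] = 24  (first piece 1, then r[6]=22)
One optimal cutting: 3 + 3 + 1 → $11 + $11 + $2 = $24.

24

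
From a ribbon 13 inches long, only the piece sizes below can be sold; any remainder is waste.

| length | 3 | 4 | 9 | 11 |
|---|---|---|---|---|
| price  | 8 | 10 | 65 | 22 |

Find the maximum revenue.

Let best[k] be the best obtainable value from length k. For each k, try every first piece i and keep the best of price[i] + best[k−i].
best[1] = 0
best[2] = 0
best[3] = 8
best[4] = 10
best[5] = 10
best[6] = 16  (first piece 3, then best[3]=8)
best[7] = 18  (first piece 3, then best[4]=10)
best[8] = 20  (first piece 4, then best[4]=10)
best[9] = 65
best[10] = 65
best[11] = 65
best[12] = 73  (first piece 3, then best[9]=65)
best[13] = 75  (first piece 4, then best[9]=65)
One optimal cutting: 9 + 4 → ¢75.

75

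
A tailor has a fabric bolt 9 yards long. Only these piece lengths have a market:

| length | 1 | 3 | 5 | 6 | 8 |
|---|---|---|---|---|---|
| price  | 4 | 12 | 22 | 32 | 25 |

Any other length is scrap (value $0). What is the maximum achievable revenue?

Build f[k] bottom-up: f[k] = max over allowed piece i of (p[i] + f[k−i]).
f[1] = 4
f[2] = 8  (first piece 1, then f[1]=4)
f[3] = 12  (first piece 1, then f[2]=8)
f[4] = 16  (first piece 1, then f[3]=12)
f[5] = 22
f[6] = 32
f[7] = 36  (first piece 1, then f[6]=32)
f[8] = 40  (first piece 1, then f[7]=36)
f[9] = 44  (first piece 1, then f[8]=40)
One optimal cutting: 6 + 1 + 1 + 1 → $44.

44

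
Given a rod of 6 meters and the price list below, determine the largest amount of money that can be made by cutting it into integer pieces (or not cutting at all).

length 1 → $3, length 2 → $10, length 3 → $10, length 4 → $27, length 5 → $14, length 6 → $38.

38

Build v[k] bottom-up: v[k] = max over allowed piece i of (p[i] + v[k−i]).
v[1] = 3
v[2] = 10
v[3] = 13  (first piece 1, then v[2]=10)
v[4] = 27
v[5] = 30  (first piece 1, then v[4]=27)
v[6] = 38
Best is to sell the whole 6-meter piece uncut for $38.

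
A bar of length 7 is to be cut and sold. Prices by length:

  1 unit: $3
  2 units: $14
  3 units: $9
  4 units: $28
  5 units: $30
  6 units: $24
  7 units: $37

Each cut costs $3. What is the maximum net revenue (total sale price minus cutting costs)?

41

Let r[k] be the best obtainable value from length k. For each k, try every first piece i and keep the best of price[i] + r[k−i] minus the 3 cut fee when i<k.
r[1] = 3
r[2] = max(3+3-3, 14+0) = 14
r[3] = max(3+14-3, 14+3-3, 9+0) = 14
r[4] = max(3+14-3, 14+14-3, 9+3-3, 28+0) = 28
r[5] = max(3+28-3, 14+14-3, 9+14-3, 28+3-3, 30+0) = 30
r[6] = max(3+30-3, 14+28-3, 9+14-3, 28+14-3, 30+3-3, 24+0) = 39
r[7] = max(3+39-3, 14+30-3, 9+28-3, …, 24+3-3, 37+0) = 41
One optimal plan: pieces 5 + 2 (1 cut) → $44 − $3 = $41.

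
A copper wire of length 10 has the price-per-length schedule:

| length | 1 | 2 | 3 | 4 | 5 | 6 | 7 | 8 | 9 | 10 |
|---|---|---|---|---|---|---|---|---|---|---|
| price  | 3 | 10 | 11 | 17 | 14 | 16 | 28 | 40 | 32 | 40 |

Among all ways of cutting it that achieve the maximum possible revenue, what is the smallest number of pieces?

Build r[k] bottom-up: r[k] = max over allowed piece i of (p[i] + r[k−i]).
r[1] = 3
r[2] = 10
r[3] = 13  (first piece 1, then r[2]=10)
r[4] = 20  (first piece 2, then r[2]=10)
r[5] = 23  (first piece 1, then r[4]=20)
r[6] = 30  (first piece 2, then r[4]=20)
r[7] = 33  (first piece 1, then r[6]=30)
r[8] = 40  (first piece 2, then r[6]=30)
r[9] = 43  (first piece 1, then r[8]=40)
r[10] = 50  (first piece 2, then r[8]=40)
Maximum revenue is €50.
Now minimize piece count subject to staying optimal: for each k, pieces[k] = 1 + min over i with p[i]+r[k−i]=r[k] of pieces[k−i].
pieces[7] = 4
pieces[8] = 1
pieces[9] = 2
pieces[10] = 2

2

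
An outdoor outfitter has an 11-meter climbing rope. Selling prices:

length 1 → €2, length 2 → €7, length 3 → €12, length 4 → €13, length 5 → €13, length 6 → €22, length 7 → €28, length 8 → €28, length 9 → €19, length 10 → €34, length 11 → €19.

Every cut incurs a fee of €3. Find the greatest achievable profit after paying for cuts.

38

Let net[k] be the best obtainable value from length k. For each k, try every first piece i and keep the best of price[i] + net[k−i] minus the 3 cut fee when i<k.
net[1] = 2
net[2] = max(2+2-3, 7+0) = 7
net[3] = max(2+7-3, 7+2-3, 12+0) = 12
net[4] = max(2+12-3, 7+7-3, 12+2-3, 13+0) = 13
net[5] = max(2+13-3, 7+12-3, 12+7-3, 13+2-3, 13+0) = 16
net[6] = max(2+16-3, 7+13-3, 12+12-3, 13+7-3, 13+2-3, 22+0) = 22
net[7] = max(2+22-3, 7+16-3, 12+13-3, …, 22+2-3, 28+0) = 28
net[8] = max(2+28-3, 7+22-3, 12+16-3, …, 28+2-3, 28+0) = 28
net[9] = max(2+28-3, 7+28-3, 12+22-3, …, 28+2-3, 19+0) = 32
net[10] = max(2+32-3, 7+28-3, 12+28-3, …, 19+2-3, 34+0) = 37
net[11] = max(2+37-3, 7+32-3, 12+28-3, …, 34+2-3, 19+0) = 38
One optimal plan: pieces 7 + 4 (1 cut) → €41 − €3 = €38.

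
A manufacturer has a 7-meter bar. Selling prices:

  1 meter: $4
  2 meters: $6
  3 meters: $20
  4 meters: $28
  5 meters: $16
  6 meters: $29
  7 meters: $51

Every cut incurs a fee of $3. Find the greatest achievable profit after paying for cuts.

51

Build net[k] bottom-up: net[k] = max over allowed piece i of (p[i] + net[k−i]) − 3 per cut.
net[1] = 4
net[2] = max(4+4-3, 6+0) = 6
net[3] = max(4+6-3, 6+4-3, 20+0) = 20
net[4] = max(4+20-3, 6+6-3, 20+4-3, 28+0) = 28
net[5] = max(4+28-3, 6+20-3, 20+6-3, 28+4-3, 16+0) = 29
net[6] = max(4+29-3, 6+28-3, 20+20-3, 28+6-3, 16+4-3, 29+0) = 37
net[7] = max(4+37-3, 6+29-3, 20+28-3, …, 29+4-3, 51+0) = 51
Best is to make no cuts and sell whole for $51.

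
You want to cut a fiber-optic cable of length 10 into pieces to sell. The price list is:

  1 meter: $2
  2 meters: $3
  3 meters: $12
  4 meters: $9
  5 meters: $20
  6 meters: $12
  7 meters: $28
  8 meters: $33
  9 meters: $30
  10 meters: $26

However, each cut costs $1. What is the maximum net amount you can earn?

Let net[k] be the best obtainable value from length k. For each k, try every first piece i and keep the best of price[i] + net[k−i] minus the 1 cut fee when i<k.
net[1] = 2
net[2] = 3  (first piece 1, then net[1]=2)
net[3] = 12
net[4] = 13  (first piece 1, then net[3]=12)
net[5] = 20
net[6] = 23  (first piece 3, then net[3]=12)
net[7] = 28
net[8] = 33
net[9] = 34  (first piece 1, then net[8]=33)
net[10] = 39  (first piece 3, then net[7]=28)
One optimal plan: pieces 7 + 3 (1 cut) → $40 − $1 = $39.

39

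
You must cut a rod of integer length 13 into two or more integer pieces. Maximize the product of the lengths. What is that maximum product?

108

Let P[k] be the best product for length k (with at least one cut). For each first piece i, the rest contributes max(k−i, P[k−i]).
P[2] = 1×max(1,0) = 1×1 = 1
P[3] = 1×max(2,1) = 1×2 = 2
P[4] = 2×max(2,1) = 2×2 = 4
P[5] = 2×max(3,2) = 2×3 = 6
P[6] = 3×max(3,2) = 3×3 = 9
P[7] = 2×max(5,6) = 2×6 = 12
P[8] = 2×max(6,9) = 2×9 = 18
P[9] = 3×max(6,9) = 3×9 = 27
P[10] = 2×max(8,18) = 2×18 = 36
P[11] = 2×max(9,27) = 2×27 = 54
P[12] = 3×max(9,27) = 3×27 = 81
P[13] = 2×max(11,54) = 2×54 = 108
One optimal split: 3 + 3 + 3 + 2 + 2; product 3×3×3×2×2 = 108.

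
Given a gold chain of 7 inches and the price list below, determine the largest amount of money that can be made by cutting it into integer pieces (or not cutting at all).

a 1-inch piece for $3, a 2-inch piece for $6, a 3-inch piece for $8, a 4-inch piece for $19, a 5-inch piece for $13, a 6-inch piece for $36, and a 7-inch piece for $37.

Consider every possible first cut. r[k] is the best of p[i]+r[k−i] over all sellable i≤k.
r[1] = 3
r[2] = 6  (first piece 1, then r[1]=3)
r[3] = 9  (first piece 1, then r[2]=6)
r[4] = 19
r[5] = 22  (first piece 1, then r[4]=19)
r[6] = 36
r[7] = 39  (first piece 1, then r[6]=36)
One optimal cutting: 6 + 1 → $36 + $3 = $39.

39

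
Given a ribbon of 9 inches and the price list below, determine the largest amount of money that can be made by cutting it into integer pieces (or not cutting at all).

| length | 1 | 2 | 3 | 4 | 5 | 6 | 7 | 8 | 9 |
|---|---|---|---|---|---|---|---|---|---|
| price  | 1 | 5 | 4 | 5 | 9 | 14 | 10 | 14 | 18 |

21

Consider every possible first cut. v[k] is the best of p[i]+v[k−i] over all sellable i≤k.
v[1] = 1
v[2] = 5
v[3] = 6  (first piece 1, then v[2]=5)
v[4] = 10  (first piece 2, then v[2]=5)
v[5] = 11  (first piece 1, then v[4]=10)
v[6] = 15  (first piece 2, then v[4]=10)
v[7] = 16  (first piece 1, then v[6]=15)
v[8] = 20  (first piece 2, then v[6]=15)
v[9] = 21  (first piece 1, then v[8]=20)
One optimal cutting: 2 + 2 + 2 + 2 + 1 → ¢5 + ¢5 + ¢5 + ¢5 + ¢1 = ¢21.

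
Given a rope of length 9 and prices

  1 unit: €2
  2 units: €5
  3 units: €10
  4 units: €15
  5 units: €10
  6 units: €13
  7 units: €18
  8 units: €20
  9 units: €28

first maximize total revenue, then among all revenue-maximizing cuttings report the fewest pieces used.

3

Let r[k] be the best obtainable value from length k. For each k, try every first piece i and keep the best of price[i] + r[k−i].
r[1] = 2
r[2] = max(2+2, 5+0) = 5
r[3] = max(2+5, 5+2, 10+0) = 10
r[4] = max(2+10, 5+5, 10+2, 15+0) = 15
r[5] = max(2+15, 5+10, 10+5, 15+2, 10+0) = 17
r[6] = max(2+17, 5+15, 10+10, 15+5, 10+2, 13+0) = 20
r[7] = max(2+20, 5+17, 10+15, …, 13+2, 18+0) = 25
r[8] = max(2+25, 5+20, 10+17, …, 18+2, 20+0) = 30
r[9] = max(2+30, 5+25, 10+20, …, 20+2, 28+0) = 32
Maximum revenue is €32.
Now minimize piece count subject to staying optimal: for each k, pieces[k] = 1 + min over i with p[i]+r[k−i]=r[k] of pieces[k−i].
pieces[6] = 2
pieces[7] = 2
pieces[8] = 2
pieces[9] = 3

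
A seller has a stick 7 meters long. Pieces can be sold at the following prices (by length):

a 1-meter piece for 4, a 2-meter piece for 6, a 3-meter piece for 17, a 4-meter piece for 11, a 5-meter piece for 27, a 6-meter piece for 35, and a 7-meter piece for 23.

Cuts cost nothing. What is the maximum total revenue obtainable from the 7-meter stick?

39

Consider every possible first cut. R[k] is the best of p[i]+R[k−i] over all sellable i≤k.
R[1] = 4
R[2] = 8  (first piece 1, then R[1]=4)
R[3] = 17
R[4] = 21  (first piece 1, then R[3]=17)
R[5] = 27
R[6] = 35
R[7] = 39  (first piece 1, then R[6]=35)
One optimal cutting: 6 + 1 → 35 + 4 = 39.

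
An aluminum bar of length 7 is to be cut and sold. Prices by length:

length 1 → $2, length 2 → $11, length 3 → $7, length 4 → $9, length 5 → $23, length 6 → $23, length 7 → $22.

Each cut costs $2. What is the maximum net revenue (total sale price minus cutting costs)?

32

Let net[k] be the best obtainable value from length k. For each k, try every first piece i and keep the best of price[i] + net[k−i] minus the 2 cut fee when i<k.
net[1] = 2
net[2] = 11
net[3] = 11  (first piece 1, then net[2]=11)
net[4] = 20  (first piece 2, then net[2]=11)
net[5] = 23
net[6] = 29  (first piece 2, then net[4]=20)
net[7] = 32  (first piece 2, then net[5]=23)
One optimal plan: pieces 5 + 2 (1 cut) → $34 − $2 = $32.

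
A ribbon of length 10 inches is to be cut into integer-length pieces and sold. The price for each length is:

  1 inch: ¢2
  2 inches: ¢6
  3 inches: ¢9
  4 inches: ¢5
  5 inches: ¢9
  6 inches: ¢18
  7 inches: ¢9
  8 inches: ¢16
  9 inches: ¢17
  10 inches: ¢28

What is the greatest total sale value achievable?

30

Build R[k] bottom-up: R[k] = max over allowed piece i of (p[i] + R[k−i]).
R[1] = 2
R[2] = 6
R[3] = 9
R[4] = 12  (first piece 2, then R[2]=6)
R[5] = 15  (first piece 2, then R[3]=9)
R[6] = 18  (first piece 2, then R[4]=12)
R[7] = 21  (first piece 2, then R[5]=15)
R[8] = 24  (first piece 2, then R[6]=18)
R[9] = 27  (first piece 2, then R[7]=21)
R[10] = 30  (first piece 2, then R[8]=24)
One optimal cutting: 2 + 2 + 2 + 2 + 2 → ¢6 + ¢6 + ¢6 + ¢6 + ¢6 = ¢30.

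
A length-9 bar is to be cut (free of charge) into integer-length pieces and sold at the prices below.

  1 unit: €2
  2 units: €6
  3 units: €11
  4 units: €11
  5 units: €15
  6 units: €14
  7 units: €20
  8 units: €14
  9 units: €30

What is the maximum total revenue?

Consider every possible first cut. r[k] is the best of p[i]+r[k−i] over all sellable i≤k.
r[1] = 2
r[2] = max(2+2, 6+0) = 6
r[3] = max(2+6, 6+2, 11+0) = 11
r[4] = max(2+11, 6+6, 11+2, 11+0) = 13
r[5] = max(2+13, 6+11, 11+6, 11+2, 15+0) = 17
r[6] = max(2+17, 6+13, 11+11, 11+6, 15+2, 14+0) = 22
r[7] = max(2+22, 6+17, 11+13, …, 14+2, 20+0) = 24
r[8] = max(2+24, 6+22, 11+17, …, 20+2, 14+0) = 28
r[9] = max(2+28, 6+24, 11+22, …, 14+2, 30+0) = 33
One optimal cutting: 3 + 3 + 3 → €11 + €11 + €11 = €33.

33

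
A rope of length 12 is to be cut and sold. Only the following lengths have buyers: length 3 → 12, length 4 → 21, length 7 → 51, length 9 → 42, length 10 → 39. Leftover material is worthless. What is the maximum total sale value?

Let r[k] be the best obtainable value from length k. For each k, try every first piece i and keep the best of price[i] + r[k−i].
r[1] = 0
r[2] = 0
r[3] = 12
r[4] = 21
r[5] = 21
r[6] = 24  (first piece 3, then r[3]=12)
r[7] = 51
r[8] = 51
r[9] = 51
r[10] = 63  (first piece 3, then r[7]=51)
r[11] = 72  (first piece 4, then r[7]=51)
r[12] = 72
One optimal cutting: pieces 7 + 4 with 1 unit of scrap → 72.

72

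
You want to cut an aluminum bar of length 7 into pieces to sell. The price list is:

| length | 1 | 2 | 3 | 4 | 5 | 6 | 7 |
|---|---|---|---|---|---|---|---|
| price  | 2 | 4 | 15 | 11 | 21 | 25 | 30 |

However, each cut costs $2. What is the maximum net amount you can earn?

30

Consider every possible first cut. net[k] is the best of p[i]+net[k−i] over all sellable i≤k, charging 2 whenever i<k.
net[1] = 2
net[2] = max(2+2-2, 4+0) = 4
net[3] = max(2+4-2, 4+2-2, 15+0) = 15
net[4] = max(2+15-2, 4+4-2, 15+2-2, 11+0) = 15
net[5] = max(2+15-2, 4+15-2, 15+4-2, 11+2-2, 21+0) = 21
net[6] = max(2+21-2, 4+15-2, 15+15-2, 11+4-2, 21+2-2, 25+0) = 28
net[7] = max(2+28-2, 4+21-2, 15+15-2, …, 25+2-2, 30+0) = 30
Best is to make no cuts and sell whole for $30.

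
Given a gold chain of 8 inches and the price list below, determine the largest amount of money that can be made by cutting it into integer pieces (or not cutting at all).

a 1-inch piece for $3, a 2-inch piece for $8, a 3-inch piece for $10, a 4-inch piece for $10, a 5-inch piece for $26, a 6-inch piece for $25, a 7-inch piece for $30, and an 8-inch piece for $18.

Let best[k] be the best obtainable value from length k. For each k, try every first piece i and keep the best of price[i] + best[k−i].
best[1] = 3
best[2] = max(3+3, 8+0) = 8
best[3] = max(3+8, 8+3, 10+0) = 11
best[4] = max(3+11, 8+8, 10+3, 10+0) = 16
best[5] = max(3+16, 8+11, 10+8, 10+3, 26+0) = 26
best[6] = max(3+26, 8+16, 10+11, 10+8, 26+3, 25+0) = 29
best[7] = max(3+29, 8+26, 10+16, …, 25+3, 30+0) = 34
best[8] = max(3+34, 8+29, 10+26, …, 30+3, 18+0) = 37
One optimal cutting: 5 + 2 + 1 → $26 + $8 + $3 = $37.

37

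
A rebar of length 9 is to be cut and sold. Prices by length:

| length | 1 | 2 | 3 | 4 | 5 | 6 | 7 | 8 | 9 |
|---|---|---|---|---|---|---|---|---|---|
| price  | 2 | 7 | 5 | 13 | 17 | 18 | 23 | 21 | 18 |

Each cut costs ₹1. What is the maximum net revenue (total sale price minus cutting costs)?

29

Consider every possible first cut. r[k] is the best of p[i]+r[k−i] over all sellable i≤k, charging 1 whenever i<k.
r[1] = 2
r[2] = 7
r[3] = 8  (first piece 1, then r[2]=7)
r[4] = 13  (first piece 2, then r[2]=7)
r[5] = 17
r[6] = 19  (first piece 2, then r[4]=13)
r[7] = 23  (first piece 2, then r[5]=17)
r[8] = 25  (first piece 2, then r[6]=19)
r[9] = 29  (first piece 2, then r[7]=23)
One optimal plan: pieces 5 + 2 + 2 (2 cuts) → ₹31 − ₹2 = ₹29.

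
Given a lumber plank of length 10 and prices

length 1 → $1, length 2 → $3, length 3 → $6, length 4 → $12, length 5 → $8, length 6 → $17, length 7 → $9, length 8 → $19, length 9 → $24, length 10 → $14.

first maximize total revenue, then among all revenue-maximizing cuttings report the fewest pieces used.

2

Let r[k] be the best obtainable value from length k. For each k, try every first piece i and keep the best of price[i] + r[k−i].
r[1] = 1
r[2] = 3
r[3] = 6
r[4] = 12
r[5] = 13  (first piece 1, then r[4]=12)
r[6] = 17
r[7] = 18  (first piece 1, then r[6]=17)
r[8] = 24  (first piece 4, then r[4]=12)
r[9] = 25  (first piece 1, then r[8]=24)
r[10] = 29  (first piece 4, then r[6]=17)
Maximum revenue is $29.
Now minimize piece count subject to staying optimal: for each k, pieces[k] = 1 + min over i with p[i]+r[k−i]=r[k] of pieces[k−i].
pieces[7] = 2
pieces[8] = 2
pieces[9] = 3
pieces[10] = 2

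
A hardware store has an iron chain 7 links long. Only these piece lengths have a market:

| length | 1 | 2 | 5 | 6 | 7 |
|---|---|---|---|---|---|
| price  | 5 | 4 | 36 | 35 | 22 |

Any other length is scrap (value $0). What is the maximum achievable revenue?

Let f[k] be the best obtainable value from length k. For each k, try every first piece i and keep the best of price[i] + f[k−i].
f[1] = 5
f[2] = max(5+5, 4+0) = 10
f[3] = max(5+10, 4+5) = 15
f[4] = max(5+15, 4+10) = 20
f[5] = max(5+20, 4+15, 36+0) = 36
f[6] = max(5+36, 4+20, 36+5, 35+0) = 41
f[7] = max(5+41, 4+36, 36+10, 35+5, 22+0) = 46
One optimal cutting: 5 + 1 + 1 → $46.

46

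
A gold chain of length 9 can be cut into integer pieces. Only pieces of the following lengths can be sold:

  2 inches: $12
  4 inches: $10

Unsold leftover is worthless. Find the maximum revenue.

48

Let best[k] be the best obtainable value from length k. For each k, try every first piece i and keep the best of price[i] + best[k−i].
best[1] = 0
best[2] = 12
best[3] = 12
best[4] = max(12+12, 10+0) = 24
best[5] = max(12+12, 10+0) = 24
best[6] = max(12+24, 10+12) = 36
best[7] = max(12+24, 10+12) = 36
best[8] = max(12+36, 10+24) = 48
best[9] = max(12+36, 10+24) = 48
One optimal cutting: pieces 2 + 2 + 2 + 2 with 1 inch of scrap → $48.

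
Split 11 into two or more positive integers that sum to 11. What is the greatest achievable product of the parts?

Fill m[k] for k=2..11: at each k try every first piece i and multiply by the better of (k−i) uncut or m[k−i].
m[2] = 1×max(1,0) = 1×1 = 1
m[3] = 1×max(2,1) = 1×2 = 2
m[4] = 2×max(2,1) = 2×2 = 4
m[5] = 2×max(3,2) = 2×3 = 6
m[6] = 3×max(3,2) = 3×3 = 9
m[7] = 2×max(5,6) = 2×6 = 12
m[8] = 2×max(6,9) = 2×9 = 18
m[9] = 3×max(6,9) = 3×9 = 27
m[10] = 2×max(8,18) = 2×18 = 36
m[11] = 2×max(9,27) = 2×27 = 54
One optimal split: 3 + 3 + 3 + 2; product 3×3×3×2 = 54.

54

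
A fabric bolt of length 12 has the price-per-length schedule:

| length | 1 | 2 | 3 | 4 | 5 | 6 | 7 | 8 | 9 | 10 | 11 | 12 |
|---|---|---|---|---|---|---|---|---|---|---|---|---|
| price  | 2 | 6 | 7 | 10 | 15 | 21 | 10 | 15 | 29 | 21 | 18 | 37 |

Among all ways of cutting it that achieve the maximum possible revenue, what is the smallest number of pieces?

2

Let r[k] be the best obtainable value from length k. For each k, try every first piece i and keep the best of price[i] + r[k−i].
r[1] = 2
r[2] = max(2+2, 6+0) = 6
r[3] = max(2+6, 6+2, 7+0) = 8
r[4] = max(2+8, 6+6, 7+2, 10+0) = 12
r[5] = max(2+12, 6+8, 7+6, 10+2, 15+0) = 15
r[6] = max(2+15, 6+12, 7+8, 10+6, 15+2, 21+0) = 21
r[7] = max(2+21, 6+15, 7+12, …, 21+2, 10+0) = 23
r[8] = max(2+23, 6+21, 7+15, …, 10+2, 15+0) = 27
r[9] = max(2+27, 6+23, 7+21, …, 15+2, 29+0) = 29
r[10] = max(2+29, 6+27, 7+23, …, 29+2, 21+0) = 33
r[11] = max(2+33, 6+29, 7+27, …, 21+2, 18+0) = 36
r[12] = max(2+36, 6+33, 7+29, …, 18+2, 37+0) = 42
Maximum revenue is $42.
Now minimize piece count subject to staying optimal: for each k, pieces[k] = 1 + min over i with p[i]+r[k−i]=r[k] of pieces[k−i].
pieces[9] = 1
pieces[10] = 3
pieces[11] = 2
pieces[12] = 2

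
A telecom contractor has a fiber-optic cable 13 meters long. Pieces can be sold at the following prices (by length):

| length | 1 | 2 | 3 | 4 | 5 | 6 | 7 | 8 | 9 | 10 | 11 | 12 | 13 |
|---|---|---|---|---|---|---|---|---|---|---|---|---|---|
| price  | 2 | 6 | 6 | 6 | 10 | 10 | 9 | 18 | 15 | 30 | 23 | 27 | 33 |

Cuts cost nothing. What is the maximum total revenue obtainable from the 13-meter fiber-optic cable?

38

Let R[k] be the best obtainable value from length k. For each k, try every first piece i and keep the best of price[i] + R[k−i].
R[1] = 2
R[2] = max(2+2, 6+0) = 6
R[3] = max(2+6, 6+2, 6+0) = 8
R[4] = max(2+8, 6+6, 6+2, 6+0) = 12
R[5] = max(2+12, 6+8, 6+6, 6+2, 10+0) = 14
R[6] = max(2+14, 6+12, 6+8, 6+6, 10+2, 10+0) = 18
R[7] = max(2+18, 6+14, 6+12, …, 10+2, 9+0) = 20
R[8] = max(2+20, 6+18, 6+14, …, 9+2, 18+0) = 24
R[9] = max(2+24, 6+20, 6+18, …, 18+2, 15+0) = 26
R[10] = max(2+26, 6+24, 6+20, …, 15+2, 30+0) = 30
R[11] = max(2+30, 6+26, 6+24, …, 30+2, 23+0) = 32
R[12] = max(2+32, 6+30, 6+26, …, 23+2, 27+0) = 36
R[13] = max(2+36, 6+32, 6+30, …, 27+2, 33+0) = 38
One optimal cutting: 2 + 2 + 2 + 2 + 2 + 2 + 1 → $6 + $6 + $6 + $6 + $6 + $6 + $2 = $38.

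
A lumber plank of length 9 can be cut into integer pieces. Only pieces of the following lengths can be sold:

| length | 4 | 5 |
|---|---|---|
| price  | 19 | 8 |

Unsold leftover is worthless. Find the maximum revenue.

38

Let f[k] be the best obtainable value from length k. For each k, try every first piece i and keep the best of price[i] + f[k−i].
f[1] = 0
f[2] = 0
f[3] = 0
f[4] = 19
f[5] = 19
f[6] = 19
f[7] = 19
f[8] = 38  (first piece 4, then f[4]=19)
f[9] = 38
One optimal cutting: pieces 4 + 4 with 1 foot of scrap → $38.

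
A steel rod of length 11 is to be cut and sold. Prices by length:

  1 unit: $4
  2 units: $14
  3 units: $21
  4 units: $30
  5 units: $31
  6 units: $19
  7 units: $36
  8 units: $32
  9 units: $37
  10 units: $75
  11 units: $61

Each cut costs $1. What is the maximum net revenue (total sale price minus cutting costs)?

79

Let r[k] be the best obtainable value from length k. For each k, try every first piece i and keep the best of price[i] + r[k−i] minus the 1 cut fee when i<k.
r[1] = 4
r[2] = 14
r[3] = 21
r[4] = 30
r[5] = 34  (first piece 2, then r[3]=21)
r[6] = 43  (first piece 2, then r[4]=30)
r[7] = 50  (first piece 3, then r[4]=30)
r[8] = 59  (first piece 4, then r[4]=30)
r[9] = 63  (first piece 2, then r[7]=50)
r[10] = 75
r[11] = 79  (first piece 3, then r[8]=59)
One optimal plan: pieces 4 + 4 + 3 (2 cuts) → $81 − $2 = $79.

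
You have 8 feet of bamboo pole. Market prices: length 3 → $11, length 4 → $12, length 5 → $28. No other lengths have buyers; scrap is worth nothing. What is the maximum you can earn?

39

Let best[k] be the best obtainable value from length k. For each k, try every first piece i and keep the best of price[i] + best[k−i].
best[1] = 0
best[2] = 0
best[3] = 11
best[4] = max(11+0, 12+0) = 12
best[5] = max(11+0, 12+0, 28+0) = 28
best[6] = max(11+11, 12+0, 28+0) = 28
best[7] = max(11+12, 12+11, 28+0) = 28
best[8] = max(11+28, 12+12, 28+11) = 39
One optimal cutting: 5 + 3 → $39.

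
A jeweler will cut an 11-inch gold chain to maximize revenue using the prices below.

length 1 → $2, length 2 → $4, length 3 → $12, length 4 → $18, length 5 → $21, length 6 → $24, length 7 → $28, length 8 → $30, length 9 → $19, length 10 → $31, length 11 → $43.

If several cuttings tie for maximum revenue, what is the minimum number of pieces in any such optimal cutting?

Consider every possible first cut. r[k] is the best of p[i]+r[k−i] over all sellable i≤k.
r[1] = 2
r[2] = 4  (first piece 1, then r[1]=2)
r[3] = 12
r[4] = 18
r[5] = 21
r[6] = 24  (first piece 3, then r[3]=12)
r[7] = 30  (first piece 3, then r[4]=18)
r[8] = 36  (first piece 4, then r[4]=18)
r[9] = 39  (first piece 4, then r[5]=21)
r[10] = 42  (first piece 3, then r[7]=30)
r[11] = 48  (first piece 3, then r[8]=36)
Maximum revenue is $48.
Now minimize piece count subject to staying optimal: for each k, pieces[k] = 1 + min over i with p[i]+r[k−i]=r[k] of pieces[k−i].
pieces[8] = 2
pieces[9] = 2
pieces[10] = 2
pieces[11] = 3

3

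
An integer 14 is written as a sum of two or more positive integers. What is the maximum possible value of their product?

Let g[k] be the best product for length k (with at least one cut). For each first piece i, the rest contributes max(k−i, g[k−i]).
Small cases: g[2]=1, g[3]=2, g[4]=4, g[5]=6, g[6]=9.
g[7] = max(1*9, 2*6, 3*4, 4*3, 5*2, 6*1) = 12
g[8] = max(1*12, 2*9, 3*6, …, 6*2, 7*1) = 18
g[9] = max(1*18, 2*12, 3*9, …, 7*2, 8*1) = 27
g[10] = max(1*27, 2*18, 3*12, …, 8*2, 9*1) = 36
g[11] = max(1*36, 2*27, 3*18, …, 9*2, 10*1) = 54
g[12] = max(1*54, 2*36, 3*27, …, 10*2, 11*1) = 81
g[13] = max(1*81, 2*54, 3*36, …, 11*2, 12*1) = 108
g[14] = max(1*108, 2*81, 3*54, …, 12*2, 13*1) = 162
One optimal split: 3 + 3 + 3 + 3 + 2; product 3*3*3*3*2 = 162.

162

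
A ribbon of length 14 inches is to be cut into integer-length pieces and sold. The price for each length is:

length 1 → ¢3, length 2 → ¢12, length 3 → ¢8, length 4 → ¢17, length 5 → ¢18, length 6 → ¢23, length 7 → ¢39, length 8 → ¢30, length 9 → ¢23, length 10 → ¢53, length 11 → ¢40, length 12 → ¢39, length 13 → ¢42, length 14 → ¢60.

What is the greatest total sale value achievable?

84

Consider every possible first cut. R[k] is the best of p[i]+R[k−i] over all sellable i≤k.
R[1] = 3
R[2] = 12
R[3] = 15  (first piece 1, then R[2]=12)
R[4] = 24  (first piece 2, then R[2]=12)
R[5] = 27  (first piece 1, then R[4]=24)
R[6] = 36  (first piece 2, then R[4]=24)
R[7] = 39  (first piece 1, then R[6]=36)
R[8] = 48  (first piece 2, then R[6]=36)
R[9] = 51  (first piece 1, then R[8]=48)
R[10] = 60  (first piece 2, then R[8]=48)
R[11] = 63  (first piece 1, then R[10]=60)
R[12] = 72  (first piece 2, then R[10]=60)
R[13] = 75  (first piece 1, then R[12]=72)
R[14] = 84  (first piece 2, then R[12]=72)
One optimal cutting: 2 + 2 + 2 + 2 + 2 + 2 + 2 → ¢12 + ¢12 + ¢12 + ¢12 + ¢12 + ¢12 + ¢12 = ¢84.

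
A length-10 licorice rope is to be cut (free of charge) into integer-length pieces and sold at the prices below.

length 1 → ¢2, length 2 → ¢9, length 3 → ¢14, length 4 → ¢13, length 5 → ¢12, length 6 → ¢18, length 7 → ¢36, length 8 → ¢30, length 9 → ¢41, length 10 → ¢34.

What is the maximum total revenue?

Let R[k] be the best obtainable value from length k. For each k, try every first piece i and keep the best of price[i] + R[k−i].
R[1] = 2
R[2] = max(2+2, 9+0) = 9
R[3] = max(2+9, 9+2, 14+0) = 14
R[4] = max(2+14, 9+9, 14+2, 13+0) = 18
R[5] = max(2+18, 9+14, 14+9, 13+2, 12+0) = 23
R[6] = max(2+23, 9+18, 14+14, 13+9, 12+2, 18+0) = 28
R[7] = max(2+28, 9+23, 14+18, …, 18+2, 36+0) = 36
R[8] = max(2+36, 9+28, 14+23, …, 36+2, 30+0) = 38
R[9] = max(2+38, 9+36, 14+28, …, 30+2, 41+0) = 45
R[10] = max(2+45, 9+38, 14+36, …, 41+2, 34+0) = 50
One optimal cutting: 7 + 3 → ¢36 + ¢14 = ¢50.

50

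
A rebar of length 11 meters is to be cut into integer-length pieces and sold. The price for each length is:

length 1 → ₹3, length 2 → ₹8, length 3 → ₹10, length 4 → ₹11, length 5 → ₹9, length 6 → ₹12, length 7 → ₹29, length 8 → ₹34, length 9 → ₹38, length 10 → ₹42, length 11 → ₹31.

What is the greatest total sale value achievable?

46

Let r[k] be the best obtainable value from length k. For each k, try every first piece i and keep the best of price[i] + r[k−i].
r[1] = 3
r[2] = max(3+3, 8+0) = 8
r[3] = max(3+8, 8+3, 10+0) = 11
r[4] = max(3+11, 8+8, 10+3, 11+0) = 16
r[5] = max(3+16, 8+11, 10+8, 11+3, 9+0) = 19
r[6] = max(3+19, 8+16, 10+11, 11+8, 9+3, 12+0) = 24
r[7] = max(3+24, 8+19, 10+16, …, 12+3, 29+0) = 29
r[8] = max(3+29, 8+24, 10+19, …, 29+3, 34+0) = 34
r[9] = max(3+34, 8+29, 10+24, …, 34+3, 38+0) = 38
r[10] = max(3+38, 8+34, 10+29, …, 38+3, 42+0) = 42
r[11] = max(3+42, 8+38, 10+34, …, 42+3, 31+0) = 46
One optimal cutting: 9 + 2 → ₹38 + ₹8 = ₹46.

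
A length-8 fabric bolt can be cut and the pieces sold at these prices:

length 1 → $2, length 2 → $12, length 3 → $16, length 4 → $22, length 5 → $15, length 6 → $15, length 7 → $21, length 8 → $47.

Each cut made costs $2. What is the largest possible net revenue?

47

Build v[k] bottom-up: v[k] = max over allowed piece i of (p[i] + v[k−i]) − 2 per cut.
v[1] = 2
v[2] = max(2+2-2, 12+0) = 12
v[3] = max(2+12-2, 12+2-2, 16+0) = 16
v[4] = max(2+16-2, 12+12-2, 16+2-2, 22+0) = 22
v[5] = max(2+22-2, 12+16-2, 16+12-2, 22+2-2, 15+0) = 26
v[6] = max(2+26-2, 12+22-2, 16+16-2, 22+12-2, 15+2-2, 15+0) = 32
v[7] = max(2+32-2, 12+26-2, 16+22-2, …, 15+2-2, 21+0) = 36
v[8] = max(2+36-2, 12+32-2, 16+26-2, …, 21+2-2, 47+0) = 47
Best is to make no cuts and sell whole for $47.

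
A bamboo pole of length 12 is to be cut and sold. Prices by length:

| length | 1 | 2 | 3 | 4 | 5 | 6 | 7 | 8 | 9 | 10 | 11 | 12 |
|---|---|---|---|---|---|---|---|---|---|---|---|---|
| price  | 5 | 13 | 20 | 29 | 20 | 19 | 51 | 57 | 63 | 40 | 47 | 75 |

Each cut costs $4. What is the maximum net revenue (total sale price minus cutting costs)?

82

Let r[k] be the best obtainable value from length k. For each k, try every first piece i and keep the best of price[i] + r[k−i] minus the 4 cut fee when i<k.
r[1] = 5
r[2] = 13
r[3] = 20
r[4] = 29
r[5] = 30  (first piece 1, then r[4]=29)
r[6] = 38  (first piece 2, then r[4]=29)
r[7] = 51
r[8] = 57
r[9] = 63
r[10] = 67  (first piece 3, then r[7]=51)
r[11] = 76  (first piece 4, then r[7]=51)
r[12] = 82  (first piece 4, then r[8]=57)
One optimal plan: pieces 8 + 4 (1 cut) → $86 − $4 = $82.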